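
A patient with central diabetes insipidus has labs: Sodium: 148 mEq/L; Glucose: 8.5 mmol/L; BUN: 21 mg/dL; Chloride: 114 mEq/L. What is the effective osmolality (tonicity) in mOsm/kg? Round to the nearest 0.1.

304.5 mOsm/kg

Effective osmolality excludes urea (freely permeant across cell membranes):
2·Na + glucose
= 2·148 + 8.5
= 296 + 8.5
= 304.5 mOsm/kg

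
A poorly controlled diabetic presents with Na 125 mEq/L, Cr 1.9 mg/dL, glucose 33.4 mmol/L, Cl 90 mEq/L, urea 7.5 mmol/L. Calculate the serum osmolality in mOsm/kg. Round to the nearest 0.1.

Calculated osmolality = 2·Na + glucose + urea
= 2·125 + 33.4 + 7.5
= 250 + 33.40 + 7.50
= 290.9 mOsm/kg

290.9 mOsm/kg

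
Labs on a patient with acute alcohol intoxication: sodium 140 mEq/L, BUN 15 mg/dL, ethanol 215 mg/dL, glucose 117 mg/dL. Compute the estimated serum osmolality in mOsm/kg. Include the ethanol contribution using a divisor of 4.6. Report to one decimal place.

Calculated osmolality = 2·Na + glucose/18 + BUN/2.8 + ethanol/4.6
= 2·140 + 117/18 + 15/2.8 + 215/4.6
= 280 + 6.50 + 5.36 + 46.74
= 338.6 mOsm/kg

338.6 mOsm/kg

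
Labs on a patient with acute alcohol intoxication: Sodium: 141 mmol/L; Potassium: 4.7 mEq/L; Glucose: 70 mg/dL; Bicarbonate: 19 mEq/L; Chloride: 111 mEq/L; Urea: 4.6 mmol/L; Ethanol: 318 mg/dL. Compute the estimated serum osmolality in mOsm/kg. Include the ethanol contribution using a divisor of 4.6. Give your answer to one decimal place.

359.6 mOsm/kg

Calculated osmolality = 2·Na + glucose/18 + urea + ethanol/4.6
= 2·141 + 70/18 + 4.6 + 318/4.6
= 282 + 3.89 + 4.60 + 69.13
= 359.62 mOsm/kg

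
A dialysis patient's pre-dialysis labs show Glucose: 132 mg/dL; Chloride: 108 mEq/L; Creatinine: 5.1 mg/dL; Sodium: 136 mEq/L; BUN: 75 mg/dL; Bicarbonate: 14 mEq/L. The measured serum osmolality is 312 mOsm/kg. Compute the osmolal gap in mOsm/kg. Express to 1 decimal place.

5.9 mOsm/kg

Calculated osmolality = 2·Na + glucose/18 + BUN/2.8
= 2·136 + 132/18 + 75/2.8
= 272 + 7.33 + 26.79
= 306.12 mOsm/kg ≈ 306.1 mOsm/kg
Osmolar gap = measured − calculated = 312 − 306.1 = 5.9 mOsm/kg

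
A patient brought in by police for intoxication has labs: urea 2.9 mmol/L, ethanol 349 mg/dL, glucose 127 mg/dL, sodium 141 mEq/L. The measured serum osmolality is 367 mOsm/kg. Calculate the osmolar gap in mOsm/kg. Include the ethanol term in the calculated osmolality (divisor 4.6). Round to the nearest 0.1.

-0.8 mOsm/kg

Calculated osmolality = 2·Na + glucose/18 + urea + ethanol/4.6
= 2·141 + 127/18 + 2.9 + 349/4.6
= 282 + 7.06 + 2.90 + 75.87
= 367.83 mOsm/kg ≈ 367.8 mOsm/kg
Osmolar gap = measured − calculated = 367 − 367.8 = -0.8 mOsm/kg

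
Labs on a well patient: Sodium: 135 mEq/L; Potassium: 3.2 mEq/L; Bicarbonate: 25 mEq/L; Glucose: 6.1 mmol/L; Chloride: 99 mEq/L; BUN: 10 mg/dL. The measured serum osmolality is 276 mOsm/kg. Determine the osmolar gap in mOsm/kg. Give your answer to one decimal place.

-3.7 mOsm/kg

Calculated osmolality = 2·Na + glucose + BUN/2.8
= 2·135 + 6.1 + 10/2.8
= 270 + 6.10 + 3.57
= 279.67 mOsm/kg ≈ 279.7 mOsm/kg
Osmolar gap = measured − calculated = 276 − 279.7 = -3.7 mOsm/kg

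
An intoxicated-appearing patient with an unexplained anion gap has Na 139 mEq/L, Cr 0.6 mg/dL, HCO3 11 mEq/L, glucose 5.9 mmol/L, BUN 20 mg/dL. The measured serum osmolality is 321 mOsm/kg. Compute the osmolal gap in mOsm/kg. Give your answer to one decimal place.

Calculated osmolality = 2·Na + glucose + BUN/2.8
= 2·139 + 5.9 + 20/2.8
= 278 + 5.90 + 7.14
= 291.04 mOsm/kg ≈ 291.0 mOsm/kg
Osmolar gap = measured − calculated = 321 − 291.0 = 30.0 mOsm/kg

30.0 mOsm/kg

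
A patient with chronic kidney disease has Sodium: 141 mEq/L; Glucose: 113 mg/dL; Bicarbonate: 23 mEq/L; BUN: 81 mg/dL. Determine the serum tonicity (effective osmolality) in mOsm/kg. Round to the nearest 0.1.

Effective osmolality excludes urea (freely permeant across cell membranes):
2·Na + glucose/18
= 2·141 + 113/18
= 282 + 6.28
= 288.28 mOsm/kg

288.3 mOsm/kg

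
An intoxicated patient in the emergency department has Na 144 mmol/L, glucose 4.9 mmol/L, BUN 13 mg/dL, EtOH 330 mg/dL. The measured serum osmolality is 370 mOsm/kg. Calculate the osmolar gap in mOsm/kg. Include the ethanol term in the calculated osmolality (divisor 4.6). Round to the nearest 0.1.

0.7 mOsm/kg

Calculated osmolality = 2·Na + glucose + BUN/2.8 + ethanol/4.6
= 2·144 + 4.9 + 13/2.8 + 330/4.6
= 288 + 4.90 + 4.64 + 71.74
= 369.28 mOsm/kg ≈ 369.3 mOsm/kg
Osmolar gap = measured − calculated = 370 − 369.3 = 0.7 mOsm/kg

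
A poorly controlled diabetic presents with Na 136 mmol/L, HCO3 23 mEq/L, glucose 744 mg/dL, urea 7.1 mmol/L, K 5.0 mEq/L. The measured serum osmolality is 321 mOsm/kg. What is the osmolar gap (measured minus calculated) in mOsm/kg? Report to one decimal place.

0.6 mOsm/kg

Calculated osmolality = 2·Na + glucose/18 + urea
= 2·136 + 744/18 + 7.1
= 272 + 41.33 + 7.10
= 320.43 mOsm/kg ≈ 320.4 mOsm/kg
Osmolar gap = measured − calculated = 321 − 320.4 = 0.6 mOsm/kg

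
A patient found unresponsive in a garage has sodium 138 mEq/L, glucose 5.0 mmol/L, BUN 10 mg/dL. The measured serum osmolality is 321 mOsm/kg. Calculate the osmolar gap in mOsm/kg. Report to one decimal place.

Calculated osmolality = 2·Na + glucose + BUN/2.8
= 2·138 + 5 + 10/2.8
= 276 + 5 + 3.57
= 284.57 mOsm/kg ≈ 284.6 mOsm/kg
Osmolar gap = measured − calculated = 321 − 284.6 = 36.4 mOsm/kg

36.4 mOsm/kg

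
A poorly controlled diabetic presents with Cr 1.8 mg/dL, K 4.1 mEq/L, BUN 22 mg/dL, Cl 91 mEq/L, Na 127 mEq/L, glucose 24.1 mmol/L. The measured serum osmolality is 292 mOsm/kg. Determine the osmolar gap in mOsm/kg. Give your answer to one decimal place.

Calculated osmolality = 2·Na + glucose + BUN/2.8
= 2·127 + 24.1 + 22/2.8
= 254 + 24.10 + 7.86
= 285.96 mOsm/kg ≈ 286.0 mOsm/kg
Osmolar gap = measured − calculated = 292 − 286.0 = 6.0 mOsm/kg

6.0 mOsm/kg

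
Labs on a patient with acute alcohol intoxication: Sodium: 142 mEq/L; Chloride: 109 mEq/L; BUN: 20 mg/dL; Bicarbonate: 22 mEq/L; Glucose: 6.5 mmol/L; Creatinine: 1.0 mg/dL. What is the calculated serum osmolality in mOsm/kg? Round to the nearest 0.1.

Calculated osmolality = 2·Na + glucose + BUN/2.8
= 2·142 + 6.5 + 20/2.8
= 284 + 6.50 + 7.14
= 297.64 mOsm/kg

297.6 mOsm/kg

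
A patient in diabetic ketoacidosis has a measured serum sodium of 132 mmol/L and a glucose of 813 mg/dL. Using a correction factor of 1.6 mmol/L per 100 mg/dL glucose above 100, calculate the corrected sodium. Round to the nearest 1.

143 mmol/L

Corrected Na = measured Na + 1.6 · (glucose − 100)/100
= 132 + 1.6 · (813 − 100)/100
= 132 + 11.4
= 143.4 mmol/L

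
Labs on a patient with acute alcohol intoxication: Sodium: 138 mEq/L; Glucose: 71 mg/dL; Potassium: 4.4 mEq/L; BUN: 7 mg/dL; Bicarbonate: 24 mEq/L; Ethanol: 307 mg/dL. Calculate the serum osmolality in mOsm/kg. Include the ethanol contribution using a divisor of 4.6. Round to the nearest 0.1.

349.2 mOsm/kg

Calculated osmolality = 2·Na + glucose/18 + BUN/2.8 + ethanol/4.6
= 2·138 + 71/18 + 7/2.8 + 307/4.6
= 276 + 3.94 + 2.50 + 66.74
= 349.18 mOsm/kg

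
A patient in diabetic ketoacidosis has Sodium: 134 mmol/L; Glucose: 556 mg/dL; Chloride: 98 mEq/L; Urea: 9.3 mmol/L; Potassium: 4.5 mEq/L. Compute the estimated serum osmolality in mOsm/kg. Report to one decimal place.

308.2 mOsm/kg

Calculated osmolality = 2·Na + glucose/18 + urea
= 2·134 + 556/18 + 9.3
= 268 + 30.89 + 9.30
= 308.19 mOsm/kg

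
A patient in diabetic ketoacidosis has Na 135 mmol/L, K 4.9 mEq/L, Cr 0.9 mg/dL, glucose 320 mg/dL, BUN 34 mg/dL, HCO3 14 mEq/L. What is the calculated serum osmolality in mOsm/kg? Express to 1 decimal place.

299.9 mOsm/kg

Calculated osmolality = 2·Na + glucose/18 + BUN/2.8
= 2·135 + 320/18 + 34/2.8
= 270 + 17.78 + 12.14
= 299.92 mOsm/kg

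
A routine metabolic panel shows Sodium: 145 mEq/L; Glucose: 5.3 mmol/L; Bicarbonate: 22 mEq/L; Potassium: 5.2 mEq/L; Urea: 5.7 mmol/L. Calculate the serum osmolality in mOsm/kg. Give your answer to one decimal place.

Calculated osmolality = 2·Na + glucose + urea
= 2·145 + 5.3 + 5.7
= 290 + 5.30 + 5.70
= 301 mOsm/kg

301.0 mOsm/kg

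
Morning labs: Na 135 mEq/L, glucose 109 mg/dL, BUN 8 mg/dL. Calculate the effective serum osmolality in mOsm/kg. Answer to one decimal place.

Effective osmolality excludes urea (freely permeant across cell membranes):
2·Na + glucose/18
= 2·135 + 109/18
= 270 + 6.06
= 276.06 mOsm/kg

276.1 mOsm/kg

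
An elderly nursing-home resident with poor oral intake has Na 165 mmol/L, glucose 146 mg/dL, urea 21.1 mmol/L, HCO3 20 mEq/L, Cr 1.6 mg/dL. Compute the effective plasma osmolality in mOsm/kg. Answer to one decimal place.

Effective osmolality excludes urea (freely permeant across cell membranes):
2·Na + glucose/18
= 2·165 + 146/18
= 330 + 8.11
= 338.11 mOsm/kg

338.1 mOsm/kg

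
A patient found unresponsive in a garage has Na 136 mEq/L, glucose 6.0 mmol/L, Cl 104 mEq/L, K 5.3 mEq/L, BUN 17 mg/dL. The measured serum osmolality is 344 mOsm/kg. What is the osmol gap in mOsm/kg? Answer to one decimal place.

59.9 mOsm/kg

Calculated osmolality = 2·Na + glucose + BUN/2.8
= 2·136 + 6 + 17/2.8
= 272 + 6 + 6.07
= 284.07 mOsm/kg ≈ 284.1 mOsm/kg
Osmolar gap = measured − calculated = 344 − 284.1 = 59.9 mOsm/kg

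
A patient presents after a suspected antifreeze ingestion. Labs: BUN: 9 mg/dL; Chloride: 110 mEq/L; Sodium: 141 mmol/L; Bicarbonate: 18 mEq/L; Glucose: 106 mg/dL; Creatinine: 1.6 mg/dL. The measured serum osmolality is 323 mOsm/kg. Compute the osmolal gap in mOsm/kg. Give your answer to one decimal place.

Calculated osmolality = 2·Na + glucose/18 + BUN/2.8
= 2·141 + 106/18 + 9/2.8
= 282 + 5.89 + 3.21
= 291.1 mOsm/kg ≈ 291.1 mOsm/kg
Osmolar gap = measured − calculated = 323 − 291.1 = 31.9 mOsm/kg

31.9 mOsm/kg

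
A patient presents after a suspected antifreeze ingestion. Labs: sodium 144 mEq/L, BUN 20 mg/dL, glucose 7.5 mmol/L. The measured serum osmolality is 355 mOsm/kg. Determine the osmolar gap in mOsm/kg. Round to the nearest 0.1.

52.4 mOsm/kg

Calculated osmolality = 2·Na + glucose + BUN/2.8
= 2·144 + 7.5 + 20/2.8
= 288 + 7.50 + 7.14
= 302.64 mOsm/kg ≈ 302.6 mOsm/kg
Osmolar gap = measured − calculated = 355 − 302.6 = 52.4 mOsm/kg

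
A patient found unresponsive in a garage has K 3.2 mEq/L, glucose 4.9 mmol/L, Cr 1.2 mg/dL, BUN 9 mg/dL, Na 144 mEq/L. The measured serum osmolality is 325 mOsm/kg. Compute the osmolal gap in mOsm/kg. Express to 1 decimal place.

28.9 mOsm/kg

Calculated osmolality = 2·Na + glucose + BUN/2.8
= 2·144 + 4.9 + 9/2.8
= 288 + 4.90 + 3.21
= 296.11 mOsm/kg ≈ 296.1 mOsm/kg
Osmolar gap = measured − calculated = 325 − 296.1 = 28.9 mOsm/kg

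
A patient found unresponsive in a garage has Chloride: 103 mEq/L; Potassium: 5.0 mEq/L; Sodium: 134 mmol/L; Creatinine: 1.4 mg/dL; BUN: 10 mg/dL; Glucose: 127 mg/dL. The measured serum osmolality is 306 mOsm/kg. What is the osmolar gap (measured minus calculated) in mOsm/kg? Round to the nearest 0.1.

Calculated osmolality = 2·Na + glucose/18 + BUN/2.8
= 2·134 + 127/18 + 10/2.8
= 268 + 7.06 + 3.57
= 278.63 mOsm/kg ≈ 278.6 mOsm/kg
Osmolar gap = measured − calculated = 306 − 278.6 = 27.4 mOsm/kg

27.4 mOsm/kg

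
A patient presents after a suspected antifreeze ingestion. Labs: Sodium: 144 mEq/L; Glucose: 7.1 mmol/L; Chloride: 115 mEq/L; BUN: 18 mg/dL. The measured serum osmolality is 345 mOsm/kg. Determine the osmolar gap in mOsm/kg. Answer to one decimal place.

43.5 mOsm/kg

Calculated osmolality = 2·Na + glucose + BUN/2.8
= 2·144 + 7.1 + 18/2.8
= 288 + 7.10 + 6.43
= 301.53 mOsm/kg ≈ 301.5 mOsm/kg
Osmolar gap = measured − calculated = 345 − 301.5 = 43.5 mOsm/kg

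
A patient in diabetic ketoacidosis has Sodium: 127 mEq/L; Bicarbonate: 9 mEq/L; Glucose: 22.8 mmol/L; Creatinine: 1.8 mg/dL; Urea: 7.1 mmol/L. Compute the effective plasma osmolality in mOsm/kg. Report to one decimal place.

Effective osmolality excludes urea (freely permeant across cell membranes):
2·Na + glucose
= 2·127 + 22.8
= 254 + 22.8
= 276.8 mOsm/kg

276.8 mOsm/kg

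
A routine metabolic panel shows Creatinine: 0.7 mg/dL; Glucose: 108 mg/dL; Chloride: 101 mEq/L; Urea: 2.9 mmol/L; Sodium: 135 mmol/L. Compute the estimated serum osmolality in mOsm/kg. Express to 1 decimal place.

278.9 mOsm/kg

Calculated osmolality = 2·Na + glucose/18 + urea
= 2·135 + 108/18 + 2.9
= 270 + 6 + 2.90
= 278.9 mOsm/kg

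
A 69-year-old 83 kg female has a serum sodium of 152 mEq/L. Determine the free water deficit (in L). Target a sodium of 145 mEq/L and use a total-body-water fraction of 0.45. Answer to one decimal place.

1.8 L

TBW = 0.45 · 83 = 37.35 L
Free water deficit = TBW · (Na/145 − 1)
= 37.35 · (152/145 − 1)
= 37.35 · 0.0483
= 1.8 L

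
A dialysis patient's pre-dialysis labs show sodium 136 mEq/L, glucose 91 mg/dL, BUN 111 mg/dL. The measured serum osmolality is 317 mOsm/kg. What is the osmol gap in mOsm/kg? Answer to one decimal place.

Calculated osmolality = 2·Na + glucose/18 + BUN/2.8
= 2·136 + 91/18 + 111/2.8
= 272 + 5.06 + 39.64
= 316.7 mOsm/kg ≈ 316.7 mOsm/kg
Osmolar gap = measured − calculated = 317 − 316.7 = 0.3 mOsm/kg

0.3 mOsm/kg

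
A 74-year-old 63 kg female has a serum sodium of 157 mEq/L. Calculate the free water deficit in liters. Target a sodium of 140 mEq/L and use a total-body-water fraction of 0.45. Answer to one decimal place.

3.4 L

TBW = 0.45 · 63 = 28.35 L
Free water deficit = TBW · (Na/140 − 1)
= 28.35 · (157/140 − 1)
= 28.35 · 0.1214
= 3.44 L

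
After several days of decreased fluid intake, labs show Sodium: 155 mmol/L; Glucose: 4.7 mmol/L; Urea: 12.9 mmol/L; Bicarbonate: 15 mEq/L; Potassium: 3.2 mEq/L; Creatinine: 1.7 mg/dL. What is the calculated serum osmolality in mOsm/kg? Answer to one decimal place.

Calculated osmolality = 2·Na + glucose + urea
= 2·155 + 4.7 + 12.9
= 310 + 4.70 + 12.90
= 327.6 mOsm/kg

327.6 mOsm/kg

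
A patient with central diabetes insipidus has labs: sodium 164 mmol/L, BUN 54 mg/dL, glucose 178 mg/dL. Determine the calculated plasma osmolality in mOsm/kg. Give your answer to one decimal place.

357.2 mOsm/kg

Calculated osmolality = 2·Na + glucose/18 + BUN/2.8
= 2·164 + 178/18 + 54/2.8
= 328 + 9.89 + 19.29
= 357.18 mOsm/kg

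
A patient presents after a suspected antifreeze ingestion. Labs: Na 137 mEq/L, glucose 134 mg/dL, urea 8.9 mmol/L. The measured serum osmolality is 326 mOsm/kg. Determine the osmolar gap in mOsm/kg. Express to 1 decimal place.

Calculated osmolality = 2·Na + glucose/18 + urea
= 2·137 + 134/18 + 8.9
= 274 + 7.44 + 8.90
= 290.34 mOsm/kg ≈ 290.3 mOsm/kg
Osmolar gap = measured − calculated = 326 − 290.3 = 35.7 mOsm/kg

35.7 mOsm/kg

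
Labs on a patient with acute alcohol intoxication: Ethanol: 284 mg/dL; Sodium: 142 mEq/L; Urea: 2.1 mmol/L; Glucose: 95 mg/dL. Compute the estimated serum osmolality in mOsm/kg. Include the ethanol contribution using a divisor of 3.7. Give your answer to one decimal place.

368.1 mOsm/kg

Calculated osmolality = 2·Na + glucose/18 + urea + ethanol/3.7
= 2·142 + 95/18 + 2.1 + 284/3.7
= 284 + 5.28 + 2.10 + 76.76
= 368.14 mOsm/kg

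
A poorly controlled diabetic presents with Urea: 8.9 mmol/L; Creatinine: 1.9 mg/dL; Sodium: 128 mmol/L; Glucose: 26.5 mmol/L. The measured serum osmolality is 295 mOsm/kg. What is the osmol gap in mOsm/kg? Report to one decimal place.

3.6 mOsm/kg

Calculated osmolality = 2·Na + glucose + urea
= 2·128 + 26.5 + 8.9
= 256 + 26.50 + 8.90
= 291.4 mOsm/kg ≈ 291.4 mOsm/kg
Osmolar gap = measured − calculated = 295 − 291.4 = 3.6 mOsm/kg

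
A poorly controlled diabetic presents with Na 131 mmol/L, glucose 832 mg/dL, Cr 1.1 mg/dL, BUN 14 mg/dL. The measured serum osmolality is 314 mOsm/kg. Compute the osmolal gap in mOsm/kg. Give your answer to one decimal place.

0.8 mOsm/kg

Calculated osmolality = 2·Na + glucose/18 + BUN/2.8
= 2·131 + 832/18 + 14/2.8
= 262 + 46.22 + 5
= 313.22 mOsm/kg ≈ 313.2 mOsm/kg
Osmolar gap = measured − calculated = 314 − 313.2 = 0.8 mOsm/kg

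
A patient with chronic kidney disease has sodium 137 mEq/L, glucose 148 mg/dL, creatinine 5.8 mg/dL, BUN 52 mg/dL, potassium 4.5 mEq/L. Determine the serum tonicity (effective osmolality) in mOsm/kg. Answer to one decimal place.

Effective osmolality excludes urea (freely permeant across cell membranes):
2·Na + glucose/18
= 2·137 + 148/18
= 274 + 8.22
= 282.22 mOsm/kg

282.2 mOsm/kg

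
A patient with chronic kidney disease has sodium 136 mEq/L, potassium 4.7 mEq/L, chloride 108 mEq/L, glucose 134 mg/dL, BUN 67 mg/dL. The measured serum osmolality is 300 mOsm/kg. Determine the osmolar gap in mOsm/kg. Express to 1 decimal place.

-3.4 mOsm/kg

Calculated osmolality = 2·Na + glucose/18 + BUN/2.8
= 2·136 + 134/18 + 67/2.8
= 272 + 7.44 + 23.93
= 303.37 mOsm/kg ≈ 303.4 mOsm/kg
Osmolar gap = measured − calculated = 300 − 303.4 = -3.4 mOsm/kg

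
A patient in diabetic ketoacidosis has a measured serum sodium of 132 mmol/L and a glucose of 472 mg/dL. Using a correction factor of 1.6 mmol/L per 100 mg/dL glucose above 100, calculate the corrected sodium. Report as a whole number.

138 mmol/L

Corrected Na = measured Na + 1.6 · (glucose − 100)/100
= 132 + 1.6 · (472 − 100)/100
= 132 + 6
= 138 mmol/L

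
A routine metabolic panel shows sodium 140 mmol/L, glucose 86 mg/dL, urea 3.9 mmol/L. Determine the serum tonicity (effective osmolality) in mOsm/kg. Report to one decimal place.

284.8 mOsm/kg

Effective osmolality excludes urea (freely permeant across cell membranes):
2·Na + glucose/18
= 2·140 + 86/18
= 280 + 4.78
= 284.78 mOsm/kg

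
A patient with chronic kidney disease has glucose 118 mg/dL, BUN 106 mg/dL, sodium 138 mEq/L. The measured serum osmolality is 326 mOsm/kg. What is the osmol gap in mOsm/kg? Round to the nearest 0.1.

5.6 mOsm/kg

Calculated osmolality = 2·Na + glucose/18 + BUN/2.8
= 2·138 + 118/18 + 106/2.8
= 276 + 6.56 + 37.86
= 320.42 mOsm/kg ≈ 320.4 mOsm/kg
Osmolar gap = measured − calculated = 326 − 320.4 = 5.6 mOsm/kg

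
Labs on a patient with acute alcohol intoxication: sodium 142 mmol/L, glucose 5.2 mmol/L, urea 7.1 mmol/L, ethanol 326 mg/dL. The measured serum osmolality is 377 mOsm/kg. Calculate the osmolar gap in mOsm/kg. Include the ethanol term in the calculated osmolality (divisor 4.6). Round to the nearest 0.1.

9.8 mOsm/kg

Calculated osmolality = 2·Na + glucose + urea + ethanol/4.6
= 2·142 + 5.2 + 7.1 + 326/4.6
= 284 + 5.20 + 7.10 + 70.87
= 367.17 mOsm/kg ≈ 367.2 mOsm/kg
Osmolar gap = measured − calculated = 377 − 367.2 = 9.8 mOsm/kg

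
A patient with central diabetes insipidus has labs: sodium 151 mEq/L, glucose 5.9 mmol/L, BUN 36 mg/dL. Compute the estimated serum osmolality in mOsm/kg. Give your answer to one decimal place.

320.8 mOsm/kg

Calculated osmolality = 2·Na + glucose + BUN/2.8
= 2·151 + 5.9 + 36/2.8
= 302 + 5.90 + 12.86
= 320.76 mOsm/kg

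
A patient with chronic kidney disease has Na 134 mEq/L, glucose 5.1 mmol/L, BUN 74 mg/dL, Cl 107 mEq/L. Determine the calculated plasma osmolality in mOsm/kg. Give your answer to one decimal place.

Calculated osmolality = 2·Na + glucose + BUN/2.8
= 2·134 + 5.1 + 74/2.8
= 268 + 5.10 + 26.43
= 299.53 mOsm/kg

299.5 mOsm/kg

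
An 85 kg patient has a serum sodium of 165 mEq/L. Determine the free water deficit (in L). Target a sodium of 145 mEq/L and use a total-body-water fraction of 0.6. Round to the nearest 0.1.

TBW = 0.6 · 85 = 51 L
Free water deficit = TBW · (Na/145 − 1)
= 51 · (165/145 − 1)
= 51 · 0.1379
= 7.03 L

7.0 L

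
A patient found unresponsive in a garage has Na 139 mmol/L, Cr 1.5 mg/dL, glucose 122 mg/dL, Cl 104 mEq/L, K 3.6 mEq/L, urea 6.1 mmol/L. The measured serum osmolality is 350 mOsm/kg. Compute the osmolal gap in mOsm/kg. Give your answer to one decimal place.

59.1 mOsm/kg

Calculated osmolality = 2·Na + glucose/18 + urea
= 2·139 + 122/18 + 6.1
= 278 + 6.78 + 6.10
= 290.88 mOsm/kg ≈ 290.9 mOsm/kg
Osmolar gap = measured − calculated = 350 − 290.9 = 59.1 mOsm/kg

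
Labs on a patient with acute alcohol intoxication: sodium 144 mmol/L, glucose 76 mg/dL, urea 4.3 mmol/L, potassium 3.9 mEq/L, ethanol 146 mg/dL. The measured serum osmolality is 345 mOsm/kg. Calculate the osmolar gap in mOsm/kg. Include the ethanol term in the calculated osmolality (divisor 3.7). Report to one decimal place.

9.0 mOsm/kg

Calculated osmolality = 2·Na + glucose/18 + urea + ethanol/3.7
= 2·144 + 76/18 + 4.3 + 146/3.7
= 288 + 4.22 + 4.30 + 39.46
= 335.98 mOsm/kg ≈ 336.0 mOsm/kg
Osmolar gap = measured − calculated = 345 − 336.0 = 9.0 mOsm/kg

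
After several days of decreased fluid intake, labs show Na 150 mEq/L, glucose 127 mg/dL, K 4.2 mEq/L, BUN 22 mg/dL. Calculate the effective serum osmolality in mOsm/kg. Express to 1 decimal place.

Effective osmolality excludes urea (freely permeant across cell membranes):
2·Na + glucose/18
= 2·150 + 127/18
= 300 + 7.06
= 307.06 mOsm/kg

307.1 mOsm/kg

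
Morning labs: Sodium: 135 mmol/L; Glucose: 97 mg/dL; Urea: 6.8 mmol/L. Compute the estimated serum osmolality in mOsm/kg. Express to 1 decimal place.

282.2 mOsm/kg

Calculated osmolality = 2·Na + glucose/18 + urea
= 2·135 + 97/18 + 6.8
= 270 + 5.39 + 6.80
= 282.19 mOsm/kg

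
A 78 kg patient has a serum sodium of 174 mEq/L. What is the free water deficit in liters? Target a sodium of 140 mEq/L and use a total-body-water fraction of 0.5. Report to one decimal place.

TBW = 0.5 · 78 = 39 L
Free water deficit = TBW · (Na/140 − 1)
= 39 · (174/140 − 1)
= 39 · 0.2429
= 9.47 L

9.5 L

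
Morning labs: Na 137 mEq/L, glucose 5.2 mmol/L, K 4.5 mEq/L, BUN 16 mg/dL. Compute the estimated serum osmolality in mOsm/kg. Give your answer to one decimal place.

Calculated osmolality = 2·Na + glucose + BUN/2.8
= 2·137 + 5.2 + 16/2.8
= 274 + 5.20 + 5.71
= 284.91 mOsm/kg

284.9 mOsm/kg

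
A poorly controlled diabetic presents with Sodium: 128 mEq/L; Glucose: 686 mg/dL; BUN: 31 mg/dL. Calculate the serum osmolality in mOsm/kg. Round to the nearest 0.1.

Calculated osmolality = 2·Na + glucose/18 + BUN/2.8
= 2·128 + 686/18 + 31/2.8
= 256 + 38.11 + 11.07
= 305.18 mOsm/kg

305.2 mOsm/kg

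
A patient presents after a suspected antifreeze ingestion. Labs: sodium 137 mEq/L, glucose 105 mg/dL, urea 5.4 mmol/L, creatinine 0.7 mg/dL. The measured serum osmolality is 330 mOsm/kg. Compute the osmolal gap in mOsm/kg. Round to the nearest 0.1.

44.8 mOsm/kg

Calculated osmolality = 2·Na + glucose/18 + urea
= 2·137 + 105/18 + 5.4
= 274 + 5.83 + 5.40
= 285.23 mOsm/kg ≈ 285.2 mOsm/kg
Osmolar gap = measured − calculated = 330 − 285.2 = 44.8 mOsm/kg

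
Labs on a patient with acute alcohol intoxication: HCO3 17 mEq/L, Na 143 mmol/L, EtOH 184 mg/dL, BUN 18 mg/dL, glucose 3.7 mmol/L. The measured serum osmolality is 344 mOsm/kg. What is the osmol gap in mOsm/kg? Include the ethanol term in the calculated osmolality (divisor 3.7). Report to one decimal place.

Calculated osmolality = 2·Na + glucose + BUN/2.8 + ethanol/3.7
= 2·143 + 3.7 + 18/2.8 + 184/3.7
= 286 + 3.70 + 6.43 + 49.73
= 345.86 mOsm/kg ≈ 345.9 mOsm/kg
Osmolar gap = measured − calculated = 344 − 345.9 = -1.9 mOsm/kg

-1.9 mOsm/kg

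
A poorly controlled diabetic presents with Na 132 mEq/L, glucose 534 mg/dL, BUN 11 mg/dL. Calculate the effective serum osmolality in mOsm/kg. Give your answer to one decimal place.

Effective osmolality excludes urea (freely permeant across cell membranes):
2·Na + glucose/18
= 2·132 + 534/18
= 264 + 29.67
= 293.67 mOsm/kg

293.7 mOsm/kg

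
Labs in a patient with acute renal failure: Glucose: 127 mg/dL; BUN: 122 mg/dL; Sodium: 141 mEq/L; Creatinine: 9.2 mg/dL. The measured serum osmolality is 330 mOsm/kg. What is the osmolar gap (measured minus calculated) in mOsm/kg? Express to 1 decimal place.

Calculated osmolality = 2·Na + glucose/18 + BUN/2.8
= 2·141 + 127/18 + 122/2.8
= 282 + 7.06 + 43.57
= 332.63 mOsm/kg ≈ 332.6 mOsm/kg
Osmolar gap = measured − calculated = 330 − 332.6 = -2.6 mOsm/kg

-2.6 mOsm/kg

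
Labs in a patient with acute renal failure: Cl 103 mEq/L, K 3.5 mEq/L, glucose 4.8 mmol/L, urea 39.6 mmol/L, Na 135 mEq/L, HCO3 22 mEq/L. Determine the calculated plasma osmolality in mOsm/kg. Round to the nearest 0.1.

314.4 mOsm/kg

Calculated osmolality = 2·Na + glucose + urea
= 2·135 + 4.8 + 39.6
= 270 + 4.80 + 39.60
= 314.4 mOsm/kg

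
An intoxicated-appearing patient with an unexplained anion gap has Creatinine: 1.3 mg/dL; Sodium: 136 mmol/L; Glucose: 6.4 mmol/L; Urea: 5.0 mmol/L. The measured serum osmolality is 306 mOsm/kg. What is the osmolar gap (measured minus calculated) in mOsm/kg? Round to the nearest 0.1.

22.6 mOsm/kg

Calculated osmolality = 2·Na + glucose + urea
= 2·136 + 6.4 + 5
= 272 + 6.40 + 5
= 283.4 mOsm/kg ≈ 283.4 mOsm/kg
Osmolar gap = measured − calculated = 306 − 283.4 = 22.6 mOsm/kg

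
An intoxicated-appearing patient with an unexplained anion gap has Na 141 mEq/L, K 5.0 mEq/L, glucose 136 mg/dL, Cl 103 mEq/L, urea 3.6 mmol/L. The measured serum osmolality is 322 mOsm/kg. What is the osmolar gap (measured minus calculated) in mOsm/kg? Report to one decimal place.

Calculated osmolality = 2·Na + glucose/18 + urea
= 2·141 + 136/18 + 3.6
= 282 + 7.56 + 3.60
= 293.16 mOsm/kg ≈ 293.2 mOsm/kg
Osmolar gap = measured − calculated = 322 − 293.2 = 28.8 mOsm/kg

28.8 mOsm/kg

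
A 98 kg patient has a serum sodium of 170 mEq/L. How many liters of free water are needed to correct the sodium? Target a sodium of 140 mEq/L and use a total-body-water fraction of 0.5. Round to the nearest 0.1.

10.5 L

TBW = 0.5 · 98 = 49 L
Free water deficit = TBW · (Na/140 − 1)
= 49 · (170/140 − 1)
= 49 · 0.2143
= 10.5 L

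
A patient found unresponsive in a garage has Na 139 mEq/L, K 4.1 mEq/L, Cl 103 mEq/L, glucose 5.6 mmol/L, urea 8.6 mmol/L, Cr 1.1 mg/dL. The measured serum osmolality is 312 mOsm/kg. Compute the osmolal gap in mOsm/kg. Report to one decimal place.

19.8 mOsm/kg

Calculated osmolality = 2·Na + glucose + urea
= 2·139 + 5.6 + 8.6
= 278 + 5.60 + 8.60
= 292.2 mOsm/kg ≈ 292.2 mOsm/kg
Osmolar gap = measured − calculated = 312 − 292.2 = 19.8 mOsm/kg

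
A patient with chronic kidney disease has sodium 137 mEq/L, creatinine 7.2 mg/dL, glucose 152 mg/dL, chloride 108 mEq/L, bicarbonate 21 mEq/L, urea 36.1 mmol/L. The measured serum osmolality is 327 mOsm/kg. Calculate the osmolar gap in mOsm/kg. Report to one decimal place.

Calculated osmolality = 2·Na + glucose/18 + urea
= 2·137 + 152/18 + 36.1
= 274 + 8.44 + 36.10
= 318.54 mOsm/kg ≈ 318.5 mOsm/kg
Osmolar gap = measured − calculated = 327 − 318.5 = 8.5 mOsm/kg

8.5 mOsm/kg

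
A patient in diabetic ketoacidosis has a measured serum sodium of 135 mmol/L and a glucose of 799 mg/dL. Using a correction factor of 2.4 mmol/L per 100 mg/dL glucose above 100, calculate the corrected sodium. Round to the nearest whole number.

152 mmol/L

Corrected Na = measured Na + 2.4 · (glucose − 100)/100
= 135 + 2.4 · (799 − 100)/100
= 135 + 16.8
= 151.8 mmol/L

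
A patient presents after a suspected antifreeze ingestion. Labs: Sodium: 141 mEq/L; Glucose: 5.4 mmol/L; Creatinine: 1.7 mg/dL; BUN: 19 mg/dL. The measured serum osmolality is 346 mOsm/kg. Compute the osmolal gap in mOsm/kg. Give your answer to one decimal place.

51.8 mOsm/kg

Calculated osmolality = 2·Na + glucose + BUN/2.8
= 2·141 + 5.4 + 19/2.8
= 282 + 5.40 + 6.79
= 294.19 mOsm/kg ≈ 294.2 mOsm/kg
Osmolar gap = measured − calculated = 346 − 294.2 = 51.8 mOsm/kg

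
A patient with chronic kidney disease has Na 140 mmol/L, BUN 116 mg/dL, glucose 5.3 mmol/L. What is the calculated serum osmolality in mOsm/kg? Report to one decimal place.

Calculated osmolality = 2·Na + glucose + BUN/2.8
= 2·140 + 5.3 + 116/2.8
= 280 + 5.30 + 41.43
= 326.73 mOsm/kg

326.7 mOsm/kg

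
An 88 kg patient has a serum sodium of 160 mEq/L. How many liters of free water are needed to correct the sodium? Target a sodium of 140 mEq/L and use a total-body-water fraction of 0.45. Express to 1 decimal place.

5.7 L

TBW = 0.45 · 88 = 39.6 L
Free water deficit = TBW · (Na/140 − 1)
= 39.6 · (160/140 − 1)
= 39.6 · 0.1429
= 5.66 L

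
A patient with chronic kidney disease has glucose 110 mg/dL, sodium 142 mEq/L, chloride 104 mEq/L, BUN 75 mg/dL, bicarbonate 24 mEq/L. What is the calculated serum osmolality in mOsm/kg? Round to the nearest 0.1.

316.9 mOsm/kg

Calculated osmolality = 2·Na + glucose/18 + BUN/2.8
= 2·142 + 110/18 + 75/2.8
= 284 + 6.11 + 26.79
= 316.9 mOsm/kg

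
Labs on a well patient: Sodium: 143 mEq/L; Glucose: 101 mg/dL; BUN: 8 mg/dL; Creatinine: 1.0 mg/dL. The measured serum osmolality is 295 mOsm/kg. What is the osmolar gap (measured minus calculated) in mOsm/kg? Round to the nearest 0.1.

0.5 mOsm/kg

Calculated osmolality = 2·Na + glucose/18 + BUN/2.8
= 2·143 + 101/18 + 8/2.8
= 286 + 5.61 + 2.86
= 294.47 mOsm/kg ≈ 294.5 mOsm/kg
Osmolar gap = measured − calculated = 295 − 294.5 = 0.5 mOsm/kg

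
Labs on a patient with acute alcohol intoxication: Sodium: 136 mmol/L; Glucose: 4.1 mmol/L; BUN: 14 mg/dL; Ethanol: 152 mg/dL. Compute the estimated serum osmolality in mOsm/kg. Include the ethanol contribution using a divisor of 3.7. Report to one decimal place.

322.2 mOsm/kg

Calculated osmolality = 2·Na + glucose + BUN/2.8 + ethanol/3.7
= 2·136 + 4.1 + 14/2.8 + 152/3.7
= 272 + 4.10 + 5 + 41.08
= 322.18 mOsm/kg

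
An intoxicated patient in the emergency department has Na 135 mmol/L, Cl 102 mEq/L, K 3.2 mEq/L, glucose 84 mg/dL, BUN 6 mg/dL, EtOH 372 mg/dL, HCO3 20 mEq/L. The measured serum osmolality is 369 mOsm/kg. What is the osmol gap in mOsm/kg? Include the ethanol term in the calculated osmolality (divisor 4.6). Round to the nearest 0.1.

11.3 mOsm/kg

Calculated osmolality = 2·Na + glucose/18 + BUN/2.8 + ethanol/4.6
= 2·135 + 84/18 + 6/2.8 + 372/4.6
= 270 + 4.67 + 2.14 + 80.87
= 357.68 mOsm/kg ≈ 357.7 mOsm/kg
Osmolar gap = measured − calculated = 369 − 357.7 = 11.3 mOsm/kg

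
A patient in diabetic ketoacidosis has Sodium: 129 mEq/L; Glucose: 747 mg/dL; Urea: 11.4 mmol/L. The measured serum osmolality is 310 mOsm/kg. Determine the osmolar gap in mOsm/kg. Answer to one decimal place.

-0.9 mOsm/kg

Calculated osmolality = 2·Na + glucose/18 + urea
= 2·129 + 747/18 + 11.4
= 258 + 41.50 + 11.40
= 310.9 mOsm/kg ≈ 310.9 mOsm/kg
Osmolar gap = measured − calculated = 310 − 310.9 = -0.9 mOsm/kg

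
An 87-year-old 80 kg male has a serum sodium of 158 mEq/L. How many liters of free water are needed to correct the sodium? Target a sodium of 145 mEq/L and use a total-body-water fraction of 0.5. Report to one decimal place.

3.6 L

TBW = 0.5 · 80 = 40 L
Free water deficit = TBW · (Na/145 − 1)
= 40 · (158/145 − 1)
= 40 · 0.0897
= 3.59 L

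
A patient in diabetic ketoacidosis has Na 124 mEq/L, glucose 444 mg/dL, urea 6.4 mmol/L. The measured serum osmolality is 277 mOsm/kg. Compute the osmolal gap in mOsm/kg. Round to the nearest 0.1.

Calculated osmolality = 2·Na + glucose/18 + urea
= 2·124 + 444/18 + 6.4
= 248 + 24.67 + 6.40
= 279.07 mOsm/kg ≈ 279.1 mOsm/kg
Osmolar gap = measured − calculated = 277 − 279.1 = -2.1 mOsm/kg

-2.1 mOsm/kg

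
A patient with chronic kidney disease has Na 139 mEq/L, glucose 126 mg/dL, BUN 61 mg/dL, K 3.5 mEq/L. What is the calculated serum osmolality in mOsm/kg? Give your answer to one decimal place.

306.8 mOsm/kg

Calculated osmolality = 2·Na + glucose/18 + BUN/2.8
= 2·139 + 126/18 + 61/2.8
= 278 + 7 + 21.79
= 306.79 mOsm/kg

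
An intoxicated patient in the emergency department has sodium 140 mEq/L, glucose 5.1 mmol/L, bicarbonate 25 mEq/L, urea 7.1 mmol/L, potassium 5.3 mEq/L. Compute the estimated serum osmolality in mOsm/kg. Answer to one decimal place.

Calculated osmolality = 2·Na + glucose + urea
= 2·140 + 5.1 + 7.1
= 280 + 5.10 + 7.10
= 292.2 mOsm/kg

292.2 mOsm/kg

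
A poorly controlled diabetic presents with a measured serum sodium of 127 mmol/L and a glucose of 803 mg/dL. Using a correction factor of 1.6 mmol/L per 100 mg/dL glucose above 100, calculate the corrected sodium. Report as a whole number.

Corrected Na = measured Na + 1.6 · (glucose − 100)/100
= 127 + 1.6 · (803 − 100)/100
= 127 + 11.2
= 138.2 mmol/L

138 mmol/L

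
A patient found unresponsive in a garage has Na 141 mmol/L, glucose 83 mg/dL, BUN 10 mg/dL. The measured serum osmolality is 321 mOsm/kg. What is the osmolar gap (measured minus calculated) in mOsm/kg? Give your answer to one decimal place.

30.8 mOsm/kg

Calculated osmolality = 2·Na + glucose/18 + BUN/2.8
= 2·141 + 83/18 + 10/2.8
= 282 + 4.61 + 3.57
= 290.18 mOsm/kg ≈ 290.2 mOsm/kg
Osmolar gap = measured − calculated = 321 − 290.2 = 30.8 mOsm/kg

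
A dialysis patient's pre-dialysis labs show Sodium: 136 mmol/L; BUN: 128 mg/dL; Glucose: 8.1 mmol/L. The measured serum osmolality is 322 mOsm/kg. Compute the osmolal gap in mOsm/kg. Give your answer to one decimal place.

Calculated osmolality = 2·Na + glucose + BUN/2.8
= 2·136 + 8.1 + 128/2.8
= 272 + 8.10 + 45.71
= 325.81 mOsm/kg ≈ 325.8 mOsm/kg
Osmolar gap = measured − calculated = 322 − 325.8 = -3.8 mOsm/kg

-3.8 mOsm/kg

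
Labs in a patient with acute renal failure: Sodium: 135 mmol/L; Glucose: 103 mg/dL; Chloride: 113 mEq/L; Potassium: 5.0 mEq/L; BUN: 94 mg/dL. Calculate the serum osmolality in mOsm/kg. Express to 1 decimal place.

309.3 mOsm/kg

Calculated osmolality = 2·Na + glucose/18 + BUN/2.8
= 2·135 + 103/18 + 94/2.8
= 270 + 5.72 + 33.57
= 309.29 mOsm/kg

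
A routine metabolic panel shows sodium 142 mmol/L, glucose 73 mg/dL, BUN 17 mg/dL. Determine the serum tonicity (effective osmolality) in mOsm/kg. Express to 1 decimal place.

Effective osmolality excludes urea (freely permeant across cell membranes):
2·Na + glucose/18
= 2·142 + 73/18
= 284 + 4.06
= 288.06 mOsm/kg

288.1 mOsm/kg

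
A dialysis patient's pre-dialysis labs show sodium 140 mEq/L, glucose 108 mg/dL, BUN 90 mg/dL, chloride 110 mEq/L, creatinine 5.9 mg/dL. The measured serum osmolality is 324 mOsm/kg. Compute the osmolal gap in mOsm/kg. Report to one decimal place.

5.9 mOsm/kg

Calculated osmolality = 2·Na + glucose/18 + BUN/2.8
= 2·140 + 108/18 + 90/2.8
= 280 + 6 + 32.14
= 318.14 mOsm/kg ≈ 318.1 mOsm/kg
Osmolar gap = measured − calculated = 324 − 318.1 = 5.9 mOsm/kg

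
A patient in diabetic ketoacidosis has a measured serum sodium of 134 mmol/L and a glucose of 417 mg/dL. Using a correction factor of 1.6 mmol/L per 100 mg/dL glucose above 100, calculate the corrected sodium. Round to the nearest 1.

139 mmol/L

Corrected Na = measured Na + 1.6 · (glucose − 100)/100
= 134 + 1.6 · (417 − 100)/100
= 134 + 5.1
= 139.1 mmol/L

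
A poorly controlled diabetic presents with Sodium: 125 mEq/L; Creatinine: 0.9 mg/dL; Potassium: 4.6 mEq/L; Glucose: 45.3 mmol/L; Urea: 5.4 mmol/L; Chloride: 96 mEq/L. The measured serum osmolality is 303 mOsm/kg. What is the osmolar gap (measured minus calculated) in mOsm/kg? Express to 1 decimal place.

Calculated osmolality = 2·Na + glucose + urea
= 2·125 + 45.3 + 5.4
= 250 + 45.30 + 5.40
= 300.7 mOsm/kg ≈ 300.7 mOsm/kg
Osmolar gap = measured − calculated = 303 − 300.7 = 2.3 mOsm/kg

2.3 mOsm/kg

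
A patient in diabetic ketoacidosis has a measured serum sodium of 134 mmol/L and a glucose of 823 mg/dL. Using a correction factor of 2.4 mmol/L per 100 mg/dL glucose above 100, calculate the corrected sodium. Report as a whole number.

151 mmol/L

Corrected Na = measured Na + 2.4 · (glucose − 100)/100
= 134 + 2.4 · (823 − 100)/100
= 134 + 17.4
= 151.4 mmol/L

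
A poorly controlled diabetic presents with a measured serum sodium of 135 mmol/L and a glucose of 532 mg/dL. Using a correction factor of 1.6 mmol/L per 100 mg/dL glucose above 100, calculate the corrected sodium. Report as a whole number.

Corrected Na = measured Na + 1.6 · (glucose − 100)/100
= 135 + 1.6 · (532 − 100)/100
= 135 + 6.9
= 141.9 mmol/L

142 mmol/L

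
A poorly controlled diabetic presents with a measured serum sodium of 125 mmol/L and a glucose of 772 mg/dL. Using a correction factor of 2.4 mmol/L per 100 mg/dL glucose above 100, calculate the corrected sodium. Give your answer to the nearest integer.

141 mmol/L

Corrected Na = measured Na + 2.4 · (glucose − 100)/100
= 125 + 2.4 · (772 − 100)/100
= 125 + 16.1
= 141.1 mmol/L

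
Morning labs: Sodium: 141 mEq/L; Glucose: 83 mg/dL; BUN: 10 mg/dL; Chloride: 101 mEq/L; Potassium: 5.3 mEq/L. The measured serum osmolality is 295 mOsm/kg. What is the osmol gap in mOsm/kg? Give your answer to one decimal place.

4.8 mOsm/kg

Calculated osmolality = 2·Na + glucose/18 + BUN/2.8
= 2·141 + 83/18 + 10/2.8
= 282 + 4.61 + 3.57
= 290.18 mOsm/kg ≈ 290.2 mOsm/kg
Osmolar gap = measured − calculated = 295 − 290.2 = 4.8 mOsm/kg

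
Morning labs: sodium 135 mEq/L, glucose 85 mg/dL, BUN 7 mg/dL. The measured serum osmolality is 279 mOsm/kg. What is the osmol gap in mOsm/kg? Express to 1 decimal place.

Calculated osmolality = 2·Na + glucose/18 + BUN/2.8
= 2·135 + 85/18 + 7/2.8
= 270 + 4.72 + 2.50
= 277.22 mOsm/kg ≈ 277.2 mOsm/kg
Osmolar gap = measured − calculated = 279 − 277.2 = 1.8 mOsm/kg

1.8 mOsm/kg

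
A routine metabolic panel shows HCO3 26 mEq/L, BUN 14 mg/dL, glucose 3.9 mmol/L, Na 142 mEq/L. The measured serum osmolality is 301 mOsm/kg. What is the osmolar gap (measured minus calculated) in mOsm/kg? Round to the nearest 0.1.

8.1 mOsm/kg

Calculated osmolality = 2·Na + glucose + BUN/2.8
= 2·142 + 3.9 + 14/2.8
= 284 + 3.90 + 5
= 292.9 mOsm/kg ≈ 292.9 mOsm/kg
Osmolar gap = measured − calculated = 301 − 292.9 = 8.1 mOsm/kg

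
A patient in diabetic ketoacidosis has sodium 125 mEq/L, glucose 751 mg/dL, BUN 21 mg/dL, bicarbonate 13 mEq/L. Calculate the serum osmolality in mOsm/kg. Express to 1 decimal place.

299.2 mOsm/kg

Calculated osmolality = 2·Na + glucose/18 + BUN/2.8
= 2·125 + 751/18 + 21/2.8
= 250 + 41.72 + 7.50
= 299.22 mOsm/kg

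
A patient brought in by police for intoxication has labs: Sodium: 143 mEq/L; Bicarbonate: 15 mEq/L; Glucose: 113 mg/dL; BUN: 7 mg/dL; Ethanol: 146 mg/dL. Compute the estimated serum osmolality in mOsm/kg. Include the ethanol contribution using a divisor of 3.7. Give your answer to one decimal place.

Calculated osmolality = 2·Na + glucose/18 + BUN/2.8 + ethanol/3.7
= 2·143 + 113/18 + 7/2.8 + 146/3.7
= 286 + 6.28 + 2.50 + 39.46
= 334.24 mOsm/kg

334.2 mOsm/kg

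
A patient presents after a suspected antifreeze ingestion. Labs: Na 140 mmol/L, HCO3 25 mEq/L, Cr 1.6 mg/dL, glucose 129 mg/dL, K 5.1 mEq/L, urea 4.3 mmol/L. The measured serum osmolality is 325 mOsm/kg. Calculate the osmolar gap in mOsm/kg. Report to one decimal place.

33.5 mOsm/kg

Calculated osmolality = 2·Na + glucose/18 + urea
= 2·140 + 129/18 + 4.3
= 280 + 7.17 + 4.30
= 291.47 mOsm/kg ≈ 291.5 mOsm/kg
Osmolar gap = measured − calculated = 325 − 291.5 = 33.5 mOsm/kg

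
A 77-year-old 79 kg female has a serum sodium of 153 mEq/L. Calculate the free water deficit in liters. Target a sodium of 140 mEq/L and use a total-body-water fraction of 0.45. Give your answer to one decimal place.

TBW = 0.45 · 79 = 35.55 L
Free water deficit = TBW · (Na/140 − 1)
= 35.55 · (153/140 − 1)
= 35.55 · 0.0929
= 3.3 L

3.3 L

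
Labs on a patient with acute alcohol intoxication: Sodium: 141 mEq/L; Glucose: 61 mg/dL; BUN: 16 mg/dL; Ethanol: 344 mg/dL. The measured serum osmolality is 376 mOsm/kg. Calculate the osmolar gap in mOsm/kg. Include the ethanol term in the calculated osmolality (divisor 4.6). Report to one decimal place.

10.1 mOsm/kg

Calculated osmolality = 2·Na + glucose/18 + BUN/2.8 + ethanol/4.6
= 2·141 + 61/18 + 16/2.8 + 344/4.6
= 282 + 3.39 + 5.71 + 74.78
= 365.88 mOsm/kg ≈ 365.9 mOsm/kg
Osmolar gap = measured − calculated = 376 − 365.9 = 10.1 mOsm/kg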